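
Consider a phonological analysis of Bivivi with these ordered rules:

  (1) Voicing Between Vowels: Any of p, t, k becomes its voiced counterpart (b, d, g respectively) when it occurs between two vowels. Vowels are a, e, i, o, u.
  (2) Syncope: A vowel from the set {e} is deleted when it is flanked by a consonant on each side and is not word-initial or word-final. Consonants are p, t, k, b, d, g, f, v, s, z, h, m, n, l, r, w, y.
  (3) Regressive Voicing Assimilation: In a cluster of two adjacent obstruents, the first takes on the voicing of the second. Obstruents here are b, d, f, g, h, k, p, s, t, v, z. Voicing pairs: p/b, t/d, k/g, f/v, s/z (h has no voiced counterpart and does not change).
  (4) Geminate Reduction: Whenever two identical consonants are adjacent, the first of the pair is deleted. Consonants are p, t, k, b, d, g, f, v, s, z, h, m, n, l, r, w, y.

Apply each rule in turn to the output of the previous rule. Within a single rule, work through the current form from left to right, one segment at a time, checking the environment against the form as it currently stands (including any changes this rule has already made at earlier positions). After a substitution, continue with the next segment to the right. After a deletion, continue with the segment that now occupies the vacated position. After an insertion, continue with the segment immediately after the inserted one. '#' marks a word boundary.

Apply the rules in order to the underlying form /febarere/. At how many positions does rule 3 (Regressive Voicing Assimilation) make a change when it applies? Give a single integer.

(1) Voicing Between Vowels: no change — [febarere]
(2) Syncope: [febarere] → [fbarre]
(3) Regressive Voicing Assimilation: [fbarre] → [vbarre]
(4) Geminate Reduction: [vbarre] → [vbare]
Rule 3 changed 1 position(s).

1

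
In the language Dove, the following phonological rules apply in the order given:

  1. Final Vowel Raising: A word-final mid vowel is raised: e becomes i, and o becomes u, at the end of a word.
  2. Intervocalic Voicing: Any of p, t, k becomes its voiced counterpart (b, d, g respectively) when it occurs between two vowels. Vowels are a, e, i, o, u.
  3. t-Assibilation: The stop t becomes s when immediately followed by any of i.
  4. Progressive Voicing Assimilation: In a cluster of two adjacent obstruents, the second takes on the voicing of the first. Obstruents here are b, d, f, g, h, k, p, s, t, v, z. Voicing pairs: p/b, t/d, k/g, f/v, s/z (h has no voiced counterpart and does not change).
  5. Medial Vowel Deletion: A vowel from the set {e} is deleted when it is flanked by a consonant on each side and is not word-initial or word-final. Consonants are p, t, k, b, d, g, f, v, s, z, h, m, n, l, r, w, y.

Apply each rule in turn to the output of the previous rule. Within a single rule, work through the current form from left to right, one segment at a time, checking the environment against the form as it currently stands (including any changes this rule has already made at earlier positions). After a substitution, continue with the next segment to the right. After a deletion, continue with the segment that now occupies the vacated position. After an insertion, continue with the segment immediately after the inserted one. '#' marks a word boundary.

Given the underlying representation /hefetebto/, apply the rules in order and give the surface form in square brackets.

[hfdbdu]

1 Final Vowel Raising: [hefetebto] → [hefetebtu]
2 Intervocalic Voicing: [hefetebtu] → [hefedebtu]
3 t-Assibilation: no change — [hefedebtu]
4 Progressive Voicing Assimilation: [hefedebtu] → [hefedebdu]
5 Medial Vowel Deletion: [hefedebdu] → [hfdbdu]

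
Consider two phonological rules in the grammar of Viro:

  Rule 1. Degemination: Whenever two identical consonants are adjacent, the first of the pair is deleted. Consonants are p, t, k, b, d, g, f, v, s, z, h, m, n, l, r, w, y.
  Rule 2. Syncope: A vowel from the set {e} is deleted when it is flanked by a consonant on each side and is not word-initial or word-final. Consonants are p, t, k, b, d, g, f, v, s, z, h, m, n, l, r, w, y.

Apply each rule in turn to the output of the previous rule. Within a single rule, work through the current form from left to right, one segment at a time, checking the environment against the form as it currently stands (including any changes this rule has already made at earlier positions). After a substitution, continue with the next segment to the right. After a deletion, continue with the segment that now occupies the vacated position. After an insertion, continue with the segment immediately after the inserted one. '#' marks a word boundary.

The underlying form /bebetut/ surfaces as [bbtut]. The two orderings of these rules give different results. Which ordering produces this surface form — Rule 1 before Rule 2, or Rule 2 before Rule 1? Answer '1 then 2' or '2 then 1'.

1 then 2

Order 1 then 2:
  1 Degemination: no change — [bebetut]
  2 Syncope: [bebetut] → [bbtut]
  result: [bbtut]
Order 2 then 1:
  2 Syncope: [bebetut] → [bbtut]
  1 Degemination: [bbtut] → [btut]
  result: [btut]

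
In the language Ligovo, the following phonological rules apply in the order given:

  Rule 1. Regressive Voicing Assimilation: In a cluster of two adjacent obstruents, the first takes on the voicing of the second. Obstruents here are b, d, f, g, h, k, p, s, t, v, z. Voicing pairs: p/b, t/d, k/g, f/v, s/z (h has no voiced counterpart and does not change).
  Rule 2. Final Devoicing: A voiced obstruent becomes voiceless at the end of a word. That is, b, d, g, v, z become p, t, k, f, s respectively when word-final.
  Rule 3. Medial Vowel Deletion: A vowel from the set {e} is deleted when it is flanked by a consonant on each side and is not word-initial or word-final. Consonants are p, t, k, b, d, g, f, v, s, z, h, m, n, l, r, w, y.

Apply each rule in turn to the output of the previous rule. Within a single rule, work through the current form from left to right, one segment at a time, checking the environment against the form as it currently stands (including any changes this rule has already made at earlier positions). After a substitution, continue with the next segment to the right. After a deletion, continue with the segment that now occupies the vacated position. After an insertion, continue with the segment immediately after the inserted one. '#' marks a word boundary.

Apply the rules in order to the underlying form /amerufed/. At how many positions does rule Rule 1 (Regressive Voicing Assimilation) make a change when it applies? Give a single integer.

0

Rule 1 Regressive Voicing Assimilation: no change — [amerufed]
Rule 2 Final Devoicing: [amerufed] → [amerufet]
Rule 3 Medial Vowel Deletion: [amerufet] → [amruft]
Rule Rule 1 changed 0 position(s).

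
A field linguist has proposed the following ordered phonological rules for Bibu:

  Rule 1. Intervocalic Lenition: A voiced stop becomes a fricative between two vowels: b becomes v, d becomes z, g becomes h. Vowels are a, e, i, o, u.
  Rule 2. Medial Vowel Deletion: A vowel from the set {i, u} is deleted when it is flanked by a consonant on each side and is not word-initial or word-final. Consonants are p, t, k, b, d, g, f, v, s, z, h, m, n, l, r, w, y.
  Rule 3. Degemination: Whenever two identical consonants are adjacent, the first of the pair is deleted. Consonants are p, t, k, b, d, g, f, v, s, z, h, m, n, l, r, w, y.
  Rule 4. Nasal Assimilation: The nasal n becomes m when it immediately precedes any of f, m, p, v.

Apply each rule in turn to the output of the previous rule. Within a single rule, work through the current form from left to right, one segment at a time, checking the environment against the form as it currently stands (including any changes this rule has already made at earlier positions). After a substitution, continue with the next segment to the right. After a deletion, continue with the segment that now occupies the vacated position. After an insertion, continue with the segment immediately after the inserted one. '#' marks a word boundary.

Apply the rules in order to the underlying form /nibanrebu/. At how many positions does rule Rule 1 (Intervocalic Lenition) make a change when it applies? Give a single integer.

2

Rule 1 Intervocalic Lenition: [nibanrebu] → [nivanrevu]
Rule 2 Medial Vowel Deletion: [nivanrevu] → [nvanrevu]
Rule 3 Degemination: no change — [nvanrevu]
Rule 4 Nasal Assimilation: [nvanrevu] → [mvanrevu]
Rule Rule 1 changed 2 position(s).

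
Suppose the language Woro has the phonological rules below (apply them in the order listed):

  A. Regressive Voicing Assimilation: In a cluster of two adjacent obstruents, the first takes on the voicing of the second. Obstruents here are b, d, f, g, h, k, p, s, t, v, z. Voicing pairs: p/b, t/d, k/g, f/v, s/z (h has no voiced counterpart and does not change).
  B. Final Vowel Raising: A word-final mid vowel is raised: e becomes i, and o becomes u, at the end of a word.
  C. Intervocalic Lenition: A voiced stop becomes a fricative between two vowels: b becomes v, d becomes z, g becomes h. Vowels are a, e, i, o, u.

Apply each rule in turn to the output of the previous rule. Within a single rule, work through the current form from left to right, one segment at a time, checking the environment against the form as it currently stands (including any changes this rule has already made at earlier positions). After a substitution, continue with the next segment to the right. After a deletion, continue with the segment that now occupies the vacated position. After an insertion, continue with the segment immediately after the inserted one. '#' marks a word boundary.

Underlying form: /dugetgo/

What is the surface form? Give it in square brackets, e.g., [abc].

A Regressive Voicing Assimilation: [dugetgo] → [dugedgo]
B Final Vowel Raising: [dugedgo] → [dugedgu]
C Intervocalic Lenition: [dugedgu] → [duhedgu]

[duhedgu]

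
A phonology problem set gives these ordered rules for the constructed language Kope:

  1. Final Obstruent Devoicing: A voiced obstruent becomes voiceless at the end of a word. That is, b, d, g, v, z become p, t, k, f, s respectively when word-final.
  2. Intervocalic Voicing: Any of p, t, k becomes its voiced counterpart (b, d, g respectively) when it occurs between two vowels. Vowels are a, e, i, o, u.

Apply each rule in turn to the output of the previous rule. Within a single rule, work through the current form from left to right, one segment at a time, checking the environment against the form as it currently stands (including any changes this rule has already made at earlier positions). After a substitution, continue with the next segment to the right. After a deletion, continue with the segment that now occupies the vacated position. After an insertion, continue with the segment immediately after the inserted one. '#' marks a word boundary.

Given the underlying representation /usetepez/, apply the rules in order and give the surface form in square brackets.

1 Final Obstruent Devoicing: [usetepez] → [usetepes]
2 Intervocalic Voicing: [usetepes] → [usedebes]

[usedebes]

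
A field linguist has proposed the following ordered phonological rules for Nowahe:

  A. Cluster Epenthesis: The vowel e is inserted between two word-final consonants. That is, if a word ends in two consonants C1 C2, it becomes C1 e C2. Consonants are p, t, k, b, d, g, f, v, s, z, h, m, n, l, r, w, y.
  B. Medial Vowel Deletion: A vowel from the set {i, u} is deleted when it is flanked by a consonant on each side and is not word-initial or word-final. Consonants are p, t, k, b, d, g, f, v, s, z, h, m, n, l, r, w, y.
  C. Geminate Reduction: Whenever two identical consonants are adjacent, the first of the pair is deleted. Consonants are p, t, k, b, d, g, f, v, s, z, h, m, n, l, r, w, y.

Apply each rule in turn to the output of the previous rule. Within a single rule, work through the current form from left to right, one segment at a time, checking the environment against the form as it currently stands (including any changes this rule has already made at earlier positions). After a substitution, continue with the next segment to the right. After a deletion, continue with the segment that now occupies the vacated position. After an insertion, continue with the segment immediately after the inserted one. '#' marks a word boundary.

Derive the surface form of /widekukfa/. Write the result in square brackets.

[wdekfa]

A Cluster Epenthesis: no change — [widekukfa]
B Medial Vowel Deletion: [widekukfa] → [wdekkfa]
C Geminate Reduction: [wdekkfa] → [wdekfa]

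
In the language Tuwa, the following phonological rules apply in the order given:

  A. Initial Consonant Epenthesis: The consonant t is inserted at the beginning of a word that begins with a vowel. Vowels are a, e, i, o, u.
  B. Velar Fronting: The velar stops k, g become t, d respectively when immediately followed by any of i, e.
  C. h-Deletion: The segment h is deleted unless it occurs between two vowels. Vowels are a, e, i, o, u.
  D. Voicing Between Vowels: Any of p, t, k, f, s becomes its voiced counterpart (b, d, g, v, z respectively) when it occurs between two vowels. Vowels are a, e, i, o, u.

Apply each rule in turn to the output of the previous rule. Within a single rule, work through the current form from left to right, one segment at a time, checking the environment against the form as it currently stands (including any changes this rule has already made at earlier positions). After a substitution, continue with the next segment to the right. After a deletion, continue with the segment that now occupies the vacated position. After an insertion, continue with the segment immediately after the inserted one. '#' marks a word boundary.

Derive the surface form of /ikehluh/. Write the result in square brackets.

[tidelu]

A Initial Consonant Epenthesis: [ikehluh] → [tikehluh]
B Velar Fronting: [tikehluh] → [titehluh]
C h-Deletion: [titehluh] → [titelu]
D Voicing Between Vowels: [titelu] → [tidelu]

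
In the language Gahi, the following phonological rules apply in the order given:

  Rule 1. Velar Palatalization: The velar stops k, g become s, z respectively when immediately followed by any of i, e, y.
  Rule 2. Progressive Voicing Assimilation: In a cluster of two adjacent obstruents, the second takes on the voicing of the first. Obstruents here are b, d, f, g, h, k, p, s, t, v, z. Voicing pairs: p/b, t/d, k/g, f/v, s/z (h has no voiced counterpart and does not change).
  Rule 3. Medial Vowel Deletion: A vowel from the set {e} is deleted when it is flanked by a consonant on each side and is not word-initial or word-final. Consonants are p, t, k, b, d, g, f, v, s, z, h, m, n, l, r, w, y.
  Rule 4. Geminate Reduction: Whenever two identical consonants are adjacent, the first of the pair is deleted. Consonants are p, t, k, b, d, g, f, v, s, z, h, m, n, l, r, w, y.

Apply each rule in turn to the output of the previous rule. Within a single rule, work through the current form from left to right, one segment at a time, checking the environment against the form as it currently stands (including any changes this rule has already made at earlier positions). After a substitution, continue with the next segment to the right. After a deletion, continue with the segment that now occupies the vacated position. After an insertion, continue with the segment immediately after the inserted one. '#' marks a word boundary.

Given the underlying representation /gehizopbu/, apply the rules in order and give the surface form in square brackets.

Rule 1 Velar Palatalization: [gehizopbu] → [zehizopbu]
Rule 2 Progressive Voicing Assimilation: [zehizopbu] → [zehizoppu]
Rule 3 Medial Vowel Deletion: [zehizoppu] → [zhizoppu]
Rule 4 Geminate Reduction: [zhizoppu] → [zhizopu]

[zhizopu]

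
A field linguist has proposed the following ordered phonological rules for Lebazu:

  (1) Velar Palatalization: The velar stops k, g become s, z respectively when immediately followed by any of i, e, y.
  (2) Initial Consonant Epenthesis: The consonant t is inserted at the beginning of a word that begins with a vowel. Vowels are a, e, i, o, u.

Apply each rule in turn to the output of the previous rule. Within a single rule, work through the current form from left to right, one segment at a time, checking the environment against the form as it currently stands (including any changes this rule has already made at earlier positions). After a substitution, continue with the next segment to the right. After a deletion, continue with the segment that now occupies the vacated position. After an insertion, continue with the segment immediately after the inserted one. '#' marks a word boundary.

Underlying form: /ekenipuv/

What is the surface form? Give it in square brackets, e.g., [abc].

(1) Velar Palatalization: [ekenipuv] → [esenipuv]
(2) Initial Consonant Epenthesis: [esenipuv] → [tesenipuv]

[tesenipuv]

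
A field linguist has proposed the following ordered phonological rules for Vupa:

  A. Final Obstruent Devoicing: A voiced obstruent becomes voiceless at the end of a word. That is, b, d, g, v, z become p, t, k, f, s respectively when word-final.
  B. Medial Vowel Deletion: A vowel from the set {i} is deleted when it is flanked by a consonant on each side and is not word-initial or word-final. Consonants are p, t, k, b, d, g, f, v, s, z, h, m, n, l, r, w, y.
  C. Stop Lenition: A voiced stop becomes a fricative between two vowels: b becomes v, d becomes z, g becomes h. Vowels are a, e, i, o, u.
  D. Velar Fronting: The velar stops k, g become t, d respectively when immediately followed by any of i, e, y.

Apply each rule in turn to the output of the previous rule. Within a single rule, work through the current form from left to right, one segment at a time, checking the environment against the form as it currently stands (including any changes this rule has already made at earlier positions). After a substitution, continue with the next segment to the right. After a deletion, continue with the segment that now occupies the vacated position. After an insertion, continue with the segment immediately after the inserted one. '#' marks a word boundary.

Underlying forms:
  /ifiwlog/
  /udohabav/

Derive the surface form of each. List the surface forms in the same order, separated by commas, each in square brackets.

/ifiwlog/:
  A Final Obstruent Devoicing: [ifiwlog] → [ifiwlok]
  B Medial Vowel Deletion: [ifiwlok] → [ifwlok]
  C Stop Lenition: no change — [ifwlok]
  D Velar Fronting: no change — [ifwlok]
/udohabav/:
  A Final Obstruent Devoicing: [udohabav] → [udohabaf]
  B Medial Vowel Deletion: no change — [udohabaf]
  C Stop Lenition: [udohabaf] → [uzohavaf]
  D Velar Fronting: no change — [uzohavaf]

[ifwlok], [uzohavaf]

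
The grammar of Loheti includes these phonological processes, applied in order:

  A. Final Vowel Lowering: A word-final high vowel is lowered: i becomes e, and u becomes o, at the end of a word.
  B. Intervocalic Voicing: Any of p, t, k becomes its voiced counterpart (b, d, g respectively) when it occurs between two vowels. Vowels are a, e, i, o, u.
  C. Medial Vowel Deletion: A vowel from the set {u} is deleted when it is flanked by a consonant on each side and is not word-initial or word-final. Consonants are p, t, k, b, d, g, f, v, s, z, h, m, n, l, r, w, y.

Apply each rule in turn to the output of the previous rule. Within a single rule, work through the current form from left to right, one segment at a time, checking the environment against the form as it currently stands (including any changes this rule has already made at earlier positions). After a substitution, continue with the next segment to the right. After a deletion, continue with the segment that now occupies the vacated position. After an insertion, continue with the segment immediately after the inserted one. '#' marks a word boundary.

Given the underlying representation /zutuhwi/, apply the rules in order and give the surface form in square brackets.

[zdhwe]

A Final Vowel Lowering: [zutuhwi] → [zutuhwe]
B Intervocalic Voicing: [zutuhwe] → [zuduhwe]
C Medial Vowel Deletion: [zuduhwe] → [zdhwe]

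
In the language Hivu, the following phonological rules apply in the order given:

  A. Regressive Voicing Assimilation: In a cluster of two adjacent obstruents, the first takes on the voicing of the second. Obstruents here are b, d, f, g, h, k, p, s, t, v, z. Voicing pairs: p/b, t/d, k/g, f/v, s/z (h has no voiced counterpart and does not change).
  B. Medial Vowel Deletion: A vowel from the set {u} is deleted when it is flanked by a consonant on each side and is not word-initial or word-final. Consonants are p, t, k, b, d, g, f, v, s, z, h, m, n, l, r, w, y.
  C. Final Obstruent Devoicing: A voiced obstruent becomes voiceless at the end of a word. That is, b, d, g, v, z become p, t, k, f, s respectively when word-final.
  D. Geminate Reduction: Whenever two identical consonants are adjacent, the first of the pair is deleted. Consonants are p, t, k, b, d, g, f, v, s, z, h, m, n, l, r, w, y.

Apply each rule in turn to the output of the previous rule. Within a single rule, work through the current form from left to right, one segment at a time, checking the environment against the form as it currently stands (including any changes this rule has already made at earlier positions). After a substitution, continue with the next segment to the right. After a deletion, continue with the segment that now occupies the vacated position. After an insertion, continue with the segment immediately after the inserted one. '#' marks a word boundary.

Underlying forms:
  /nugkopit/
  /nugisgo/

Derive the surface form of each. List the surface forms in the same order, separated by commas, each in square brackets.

[nkopit], [ngizgo]

/nugkopit/:
  A Regressive Voicing Assimilation: [nugkopit] → [nukkopit]
  B Medial Vowel Deletion: [nukkopit] → [nkkopit]
  C Final Obstruent Devoicing: no change — [nkkopit]
  D Geminate Reduction: [nkkopit] → [nkopit]
/nugisgo/:
  A Regressive Voicing Assimilation: [nugisgo] → [nugizgo]
  B Medial Vowel Deletion: [nugizgo] → [ngizgo]
  C Final Obstruent Devoicing: no change — [ngizgo]
  D Geminate Reduction: no change — [ngizgo]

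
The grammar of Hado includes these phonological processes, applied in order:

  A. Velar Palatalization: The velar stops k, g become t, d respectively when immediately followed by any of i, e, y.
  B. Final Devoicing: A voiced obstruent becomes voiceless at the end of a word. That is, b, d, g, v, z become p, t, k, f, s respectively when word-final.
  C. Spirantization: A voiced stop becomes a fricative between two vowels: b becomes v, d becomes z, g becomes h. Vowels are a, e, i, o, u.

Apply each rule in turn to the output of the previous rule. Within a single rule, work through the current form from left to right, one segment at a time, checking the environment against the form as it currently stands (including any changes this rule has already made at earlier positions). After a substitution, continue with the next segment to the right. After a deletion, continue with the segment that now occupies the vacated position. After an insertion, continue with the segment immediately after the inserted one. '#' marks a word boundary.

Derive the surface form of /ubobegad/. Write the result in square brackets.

A Velar Palatalization: no change — [ubobegad]
B Final Devoicing: [ubobegad] → [ubobegat]
C Spirantization: [ubobegat] → [uvovehat]

[uvovehat]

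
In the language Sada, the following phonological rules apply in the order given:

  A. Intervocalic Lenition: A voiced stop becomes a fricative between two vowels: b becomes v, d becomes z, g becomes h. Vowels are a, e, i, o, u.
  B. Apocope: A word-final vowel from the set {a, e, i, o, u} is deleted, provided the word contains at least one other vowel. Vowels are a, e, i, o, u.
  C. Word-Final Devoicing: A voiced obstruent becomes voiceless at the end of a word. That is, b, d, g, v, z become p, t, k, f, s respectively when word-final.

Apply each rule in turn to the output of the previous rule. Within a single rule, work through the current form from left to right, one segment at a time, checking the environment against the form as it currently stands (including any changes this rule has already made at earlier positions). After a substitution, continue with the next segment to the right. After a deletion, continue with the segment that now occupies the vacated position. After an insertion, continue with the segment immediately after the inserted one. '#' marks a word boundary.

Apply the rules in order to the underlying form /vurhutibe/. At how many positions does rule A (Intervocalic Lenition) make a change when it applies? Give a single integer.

1

A Intervocalic Lenition: [vurhutibe] → [vurhutive]
B Apocope: [vurhutive] → [vurhutiv]
C Word-Final Devoicing: [vurhutiv] → [vurhutif]
Rule A changed 1 position(s).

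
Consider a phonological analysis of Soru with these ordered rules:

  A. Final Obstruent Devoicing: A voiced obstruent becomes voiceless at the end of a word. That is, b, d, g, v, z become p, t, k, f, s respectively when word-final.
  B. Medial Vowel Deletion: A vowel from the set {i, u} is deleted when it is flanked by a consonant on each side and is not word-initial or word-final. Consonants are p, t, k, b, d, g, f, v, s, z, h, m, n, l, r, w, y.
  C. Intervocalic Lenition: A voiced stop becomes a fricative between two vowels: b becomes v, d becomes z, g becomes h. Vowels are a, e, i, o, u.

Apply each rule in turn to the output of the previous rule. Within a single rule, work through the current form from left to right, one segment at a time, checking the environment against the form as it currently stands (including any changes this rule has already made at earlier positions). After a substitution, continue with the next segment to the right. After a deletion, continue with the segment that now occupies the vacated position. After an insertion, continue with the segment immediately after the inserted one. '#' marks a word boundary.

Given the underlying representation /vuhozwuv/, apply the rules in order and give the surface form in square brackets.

[vhozwf]

A Final Obstruent Devoicing: [vuhozwuv] → [vuhozwuf]
B Medial Vowel Deletion: [vuhozwuf] → [vhozwf]
C Intervocalic Lenition: no change — [vhozwf]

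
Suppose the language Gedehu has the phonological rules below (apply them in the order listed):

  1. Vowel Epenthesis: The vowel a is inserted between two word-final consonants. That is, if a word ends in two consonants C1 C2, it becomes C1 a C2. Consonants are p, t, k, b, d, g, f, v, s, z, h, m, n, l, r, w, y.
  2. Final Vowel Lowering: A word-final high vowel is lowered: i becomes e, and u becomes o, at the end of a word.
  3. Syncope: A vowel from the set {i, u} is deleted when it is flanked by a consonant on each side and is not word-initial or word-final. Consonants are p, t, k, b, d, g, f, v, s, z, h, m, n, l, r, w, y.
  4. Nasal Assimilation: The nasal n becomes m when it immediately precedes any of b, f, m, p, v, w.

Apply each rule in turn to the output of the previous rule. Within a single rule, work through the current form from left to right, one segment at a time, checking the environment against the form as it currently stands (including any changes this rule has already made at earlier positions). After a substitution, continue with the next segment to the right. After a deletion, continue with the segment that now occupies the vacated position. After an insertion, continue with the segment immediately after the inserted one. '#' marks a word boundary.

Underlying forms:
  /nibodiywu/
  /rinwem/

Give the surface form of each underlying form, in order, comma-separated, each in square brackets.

/nibodiywu/:
  1 Vowel Epenthesis: no change — [nibodiywu]
  2 Final Vowel Lowering: [nibodiywu] → [nibodiywo]
  3 Syncope: [nibodiywo] → [nbodywo]
  4 Nasal Assimilation: [nbodywo] → [mbodywo]
/rinwem/:
  1 Vowel Epenthesis: no change — [rinwem]
  2 Final Vowel Lowering: no change — [rinwem]
  3 Syncope: [rinwem] → [rnwem]
  4 Nasal Assimilation: [rnwem] → [rmwem]

[mbodywo], [rmwem]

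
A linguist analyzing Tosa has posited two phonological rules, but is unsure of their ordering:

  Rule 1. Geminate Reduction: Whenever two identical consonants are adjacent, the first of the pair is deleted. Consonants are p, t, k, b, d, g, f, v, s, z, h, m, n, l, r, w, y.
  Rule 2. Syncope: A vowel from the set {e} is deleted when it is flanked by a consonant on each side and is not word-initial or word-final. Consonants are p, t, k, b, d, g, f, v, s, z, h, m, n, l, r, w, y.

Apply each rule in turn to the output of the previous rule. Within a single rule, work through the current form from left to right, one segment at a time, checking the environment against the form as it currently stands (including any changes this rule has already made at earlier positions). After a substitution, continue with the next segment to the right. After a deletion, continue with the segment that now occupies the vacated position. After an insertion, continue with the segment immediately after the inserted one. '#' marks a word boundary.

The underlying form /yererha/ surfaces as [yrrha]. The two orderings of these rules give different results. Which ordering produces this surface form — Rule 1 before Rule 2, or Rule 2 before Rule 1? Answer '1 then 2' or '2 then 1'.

1 then 2

Order 1 then 2:
  1 Geminate Reduction: no change — [yererha]
  2 Syncope: [yererha] → [yrrha]
  result: [yrrha]
Order 2 then 1:
  2 Syncope: [yererha] → [yrrha]
  1 Geminate Reduction: [yrrha] → [yrha]
  result: [yrha]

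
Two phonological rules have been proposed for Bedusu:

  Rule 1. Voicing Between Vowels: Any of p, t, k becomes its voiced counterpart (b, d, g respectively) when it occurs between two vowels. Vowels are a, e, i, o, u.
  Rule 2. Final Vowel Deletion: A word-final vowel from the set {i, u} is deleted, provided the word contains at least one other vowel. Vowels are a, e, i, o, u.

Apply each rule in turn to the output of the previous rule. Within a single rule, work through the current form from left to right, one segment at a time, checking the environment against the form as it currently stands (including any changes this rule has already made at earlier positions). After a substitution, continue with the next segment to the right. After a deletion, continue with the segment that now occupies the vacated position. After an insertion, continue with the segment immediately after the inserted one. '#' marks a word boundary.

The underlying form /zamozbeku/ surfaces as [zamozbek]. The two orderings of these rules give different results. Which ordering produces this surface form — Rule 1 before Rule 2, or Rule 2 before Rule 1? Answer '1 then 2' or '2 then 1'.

2 then 1

Order 1 then 2:
  1 Voicing Between Vowels: [zamozbeku] → [zamozbegu]
  2 Final Vowel Deletion: [zamozbegu] → [zamozbeg]
  result: [zamozbeg]
Order 2 then 1:
  2 Final Vowel Deletion: [zamozbeku] → [zamozbek]
  1 Voicing Between Vowels: no change — [zamozbek]
  result: [zamozbek]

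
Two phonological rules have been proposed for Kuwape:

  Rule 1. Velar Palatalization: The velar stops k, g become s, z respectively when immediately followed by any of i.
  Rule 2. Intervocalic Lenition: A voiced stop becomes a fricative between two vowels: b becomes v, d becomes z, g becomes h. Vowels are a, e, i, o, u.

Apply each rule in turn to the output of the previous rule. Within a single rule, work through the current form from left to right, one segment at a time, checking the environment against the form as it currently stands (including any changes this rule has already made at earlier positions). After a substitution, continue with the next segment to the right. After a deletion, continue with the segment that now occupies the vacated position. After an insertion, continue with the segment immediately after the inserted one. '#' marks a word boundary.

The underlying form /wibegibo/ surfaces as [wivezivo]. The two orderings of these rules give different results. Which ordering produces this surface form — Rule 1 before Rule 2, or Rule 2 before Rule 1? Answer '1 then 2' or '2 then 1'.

Order 1 then 2:
  1 Velar Palatalization: [wibegibo] → [wibezibo]
  2 Intervocalic Lenition: [wibezibo] → [wivezivo]
  result: [wivezivo]
Order 2 then 1:
  2 Intervocalic Lenition: [wibegibo] → [wivehivo]
  1 Velar Palatalization: no change — [wivehivo]
  result: [wivehivo]

1 then 2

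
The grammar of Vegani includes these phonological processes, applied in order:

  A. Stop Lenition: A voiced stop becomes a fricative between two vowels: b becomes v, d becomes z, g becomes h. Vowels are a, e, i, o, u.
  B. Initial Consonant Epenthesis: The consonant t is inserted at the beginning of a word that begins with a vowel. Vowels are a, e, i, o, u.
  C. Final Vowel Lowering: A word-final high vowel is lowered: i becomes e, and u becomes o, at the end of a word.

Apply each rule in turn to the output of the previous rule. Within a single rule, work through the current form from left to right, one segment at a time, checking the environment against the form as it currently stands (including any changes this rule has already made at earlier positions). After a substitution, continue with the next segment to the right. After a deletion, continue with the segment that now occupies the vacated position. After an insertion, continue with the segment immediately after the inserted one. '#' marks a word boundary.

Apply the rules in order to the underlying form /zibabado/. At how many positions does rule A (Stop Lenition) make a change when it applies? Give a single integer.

A Stop Lenition: [zibabado] → [zivavazo]
B Initial Consonant Epenthesis: no change — [zivavazo]
C Final Vowel Lowering: no change — [zivavazo]
Rule A changed 3 position(s).

3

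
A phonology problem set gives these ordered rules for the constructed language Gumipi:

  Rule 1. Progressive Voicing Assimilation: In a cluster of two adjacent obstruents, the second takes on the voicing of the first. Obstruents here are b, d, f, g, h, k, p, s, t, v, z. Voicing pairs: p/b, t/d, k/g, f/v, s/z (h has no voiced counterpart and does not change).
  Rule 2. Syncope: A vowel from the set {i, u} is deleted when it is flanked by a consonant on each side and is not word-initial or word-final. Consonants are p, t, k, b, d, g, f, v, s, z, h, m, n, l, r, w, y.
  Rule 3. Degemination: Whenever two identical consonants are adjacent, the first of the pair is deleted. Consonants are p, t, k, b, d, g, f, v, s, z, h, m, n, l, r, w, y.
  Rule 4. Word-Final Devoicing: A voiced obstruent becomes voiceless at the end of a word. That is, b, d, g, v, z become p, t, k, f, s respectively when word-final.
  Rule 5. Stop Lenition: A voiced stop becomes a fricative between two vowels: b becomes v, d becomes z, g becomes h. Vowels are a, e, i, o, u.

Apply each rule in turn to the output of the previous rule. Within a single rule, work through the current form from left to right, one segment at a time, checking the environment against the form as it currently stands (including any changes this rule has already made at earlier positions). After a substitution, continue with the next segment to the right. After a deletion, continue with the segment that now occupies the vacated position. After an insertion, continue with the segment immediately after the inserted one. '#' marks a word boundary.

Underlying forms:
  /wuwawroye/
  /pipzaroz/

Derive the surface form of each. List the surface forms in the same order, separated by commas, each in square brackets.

[wawroye], [psaros]

/wuwawroye/:
  Rule 1 Progressive Voicing Assimilation: no change — [wuwawroye]
  Rule 2 Syncope: [wuwawroye] → [wwawroye]
  Rule 3 Degemination: [wwawroye] → [wawroye]
  Rule 4 Word-Final Devoicing: no change — [wawroye]
  Rule 5 Stop Lenition: no change — [wawroye]
/pipzaroz/:
  Rule 1 Progressive Voicing Assimilation: [pipzaroz] → [pipsaroz]
  Rule 2 Syncope: [pipsaroz] → [ppsaroz]
  Rule 3 Degemination: [ppsaroz] → [psaroz]
  Rule 4 Word-Final Devoicing: [psaroz] → [psaros]
  Rule 5 Stop Lenition: no change — [psaros]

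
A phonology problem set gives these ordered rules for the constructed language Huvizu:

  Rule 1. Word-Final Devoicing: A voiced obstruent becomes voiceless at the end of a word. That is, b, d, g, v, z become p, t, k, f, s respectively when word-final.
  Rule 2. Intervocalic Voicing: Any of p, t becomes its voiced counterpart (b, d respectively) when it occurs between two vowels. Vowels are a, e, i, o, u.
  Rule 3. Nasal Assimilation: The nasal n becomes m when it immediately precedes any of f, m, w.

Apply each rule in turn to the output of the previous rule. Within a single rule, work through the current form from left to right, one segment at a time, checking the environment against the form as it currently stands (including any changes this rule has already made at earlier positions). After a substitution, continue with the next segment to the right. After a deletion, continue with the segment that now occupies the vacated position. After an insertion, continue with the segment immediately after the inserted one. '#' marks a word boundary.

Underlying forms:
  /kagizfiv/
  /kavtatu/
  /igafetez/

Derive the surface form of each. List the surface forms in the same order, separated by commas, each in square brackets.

/kagizfiv/:
  Rule 1 Word-Final Devoicing: [kagizfiv] → [kagizfif]
  Rule 2 Intervocalic Voicing: no change — [kagizfif]
  Rule 3 Nasal Assimilation: no change — [kagizfif]
/kavtatu/:
  Rule 1 Word-Final Devoicing: no change — [kavtatu]
  Rule 2 Intervocalic Voicing: [kavtatu] → [kavtadu]
  Rule 3 Nasal Assimilation: no change — [kavtadu]
/igafetez/:
  Rule 1 Word-Final Devoicing: [igafetez] → [igafetes]
  Rule 2 Intervocalic Voicing: [igafetes] → [igafedes]
  Rule 3 Nasal Assimilation: no change — [igafedes]

[kagizfif], [kavtadu], [igafedes]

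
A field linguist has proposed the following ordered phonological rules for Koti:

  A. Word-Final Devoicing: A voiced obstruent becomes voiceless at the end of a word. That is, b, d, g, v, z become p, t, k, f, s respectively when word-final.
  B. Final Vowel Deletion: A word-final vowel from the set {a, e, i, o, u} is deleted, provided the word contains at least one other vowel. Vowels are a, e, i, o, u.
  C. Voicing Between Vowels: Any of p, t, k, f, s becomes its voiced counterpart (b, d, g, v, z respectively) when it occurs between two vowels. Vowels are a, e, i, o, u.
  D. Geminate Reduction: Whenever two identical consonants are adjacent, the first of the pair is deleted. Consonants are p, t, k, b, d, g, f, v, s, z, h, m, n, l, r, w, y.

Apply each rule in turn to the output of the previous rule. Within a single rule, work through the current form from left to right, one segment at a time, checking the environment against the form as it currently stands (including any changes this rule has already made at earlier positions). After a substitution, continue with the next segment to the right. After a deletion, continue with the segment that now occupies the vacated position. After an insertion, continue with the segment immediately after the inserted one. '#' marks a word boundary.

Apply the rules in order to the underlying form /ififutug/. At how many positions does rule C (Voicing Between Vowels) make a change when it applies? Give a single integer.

A Word-Final Devoicing: [ififutug] → [ififutuk]
B Final Vowel Deletion: no change — [ififutuk]
C Voicing Between Vowels: [ififutuk] → [ivivuduk]
D Geminate Reduction: no change — [ivivuduk]
Rule C changed 3 position(s).

3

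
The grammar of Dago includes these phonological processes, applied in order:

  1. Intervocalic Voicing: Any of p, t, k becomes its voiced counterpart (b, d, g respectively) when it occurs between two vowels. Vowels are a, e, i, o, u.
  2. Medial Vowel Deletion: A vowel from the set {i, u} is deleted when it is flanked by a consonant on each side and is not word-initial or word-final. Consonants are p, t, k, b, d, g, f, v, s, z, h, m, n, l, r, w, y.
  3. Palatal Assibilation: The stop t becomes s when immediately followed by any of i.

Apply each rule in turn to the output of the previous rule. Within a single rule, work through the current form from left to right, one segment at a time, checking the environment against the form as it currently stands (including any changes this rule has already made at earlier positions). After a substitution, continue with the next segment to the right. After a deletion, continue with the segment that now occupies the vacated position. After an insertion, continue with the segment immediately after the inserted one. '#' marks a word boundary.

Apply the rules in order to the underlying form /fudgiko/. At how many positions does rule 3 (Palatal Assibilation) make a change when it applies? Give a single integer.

0

1 Intervocalic Voicing: [fudgiko] → [fudgigo]
2 Medial Vowel Deletion: [fudgigo] → [fdggo]
3 Palatal Assibilation: no change — [fdggo]
Rule 3 changed 0 position(s).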